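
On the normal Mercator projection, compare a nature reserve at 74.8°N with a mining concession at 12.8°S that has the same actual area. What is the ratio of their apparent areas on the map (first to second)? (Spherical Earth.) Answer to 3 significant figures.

Mercator is conformal with k = sec φ, so areal scale = k² = sec²φ.
At 74.8°: sec²(74.8°) = 1/0.2622² = 14.55.
At 12.8°: sec²(12.8°) = 1/0.9751² = 1.052.
Ratio = 14.55/1.052 = cos²(12.8°)/cos²(74.8°) ≈ 13.8.

13.8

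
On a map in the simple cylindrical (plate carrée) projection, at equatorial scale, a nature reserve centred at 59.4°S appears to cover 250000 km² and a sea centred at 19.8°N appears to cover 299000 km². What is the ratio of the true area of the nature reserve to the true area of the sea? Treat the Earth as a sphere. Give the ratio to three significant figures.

0.452

On the plate carrée, areal scale = h·k = 1 × sec φ, so true area = apparent × cos φ.
True area of nature reserve: 250000 × cos(59.4°) = 250000 × 0.5090 = 127300 km².
True area of sea: 299000 × cos(19.8°) = 299000 × 0.9409 = 281300 km².
Ratio = 127300 / 281300 ≈ 0.452.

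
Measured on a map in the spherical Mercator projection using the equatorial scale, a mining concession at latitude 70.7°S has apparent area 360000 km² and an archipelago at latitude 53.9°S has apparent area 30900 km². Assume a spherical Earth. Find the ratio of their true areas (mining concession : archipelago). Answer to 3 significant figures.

3.67

Mercator's areal exaggeration is sec²φ; hence true area = (apparent area) · cos²φ.
True area of mining concession: 360000 × cos²(70.7°) = 360000 × 0.1092 = 39330 km².
True area of archipelago: 30900 × cos²(53.9°) = 30900 × 0.3472 = 10730 km².
Ratio = 39330 / 10730 ≈ 3.67.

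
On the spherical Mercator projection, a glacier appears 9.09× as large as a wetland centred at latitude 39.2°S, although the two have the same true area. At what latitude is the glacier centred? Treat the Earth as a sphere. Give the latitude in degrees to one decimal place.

Mercator areal scale is sec²φ, so apparent-area ratio = sec²φ₁ / sec²φ₂ = cos²φ₂ / cos²φ₁.
cos²φ₂ / cos²φ₁ = 9.09  ⇒  cos φ₁ = cos 39.2° / √9.09 = 0.7749/3.015 = 0.2570.
φ₁ = arccos(0.2570) ≈ 75.1°.

75.1°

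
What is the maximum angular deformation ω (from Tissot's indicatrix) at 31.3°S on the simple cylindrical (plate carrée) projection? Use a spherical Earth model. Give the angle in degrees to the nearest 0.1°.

9.0°

In the plate carrée (x = Rλ, y = Rφ), meridians are true-scale (h = 1) and parallels are stretched by k = sec φ.
At 31.3°: h = 1.000, k = 1.170; principal scales a = 1.170, b = 1.000.
sin(ω/2) = (a − b)/(a + b) = 0.1703/2.170 = 0.07848, so ω = 2 arcsin(0.07848) ≈ 9.0°.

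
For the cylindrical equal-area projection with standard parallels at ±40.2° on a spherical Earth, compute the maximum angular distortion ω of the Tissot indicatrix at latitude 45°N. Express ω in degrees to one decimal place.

For cylindrical equal-area with standard parallel φ₀, h = cos φ / cos φ₀ and k = cos φ₀ / cos φ, so h·k = 1.
At 45°: h = 0.9258, k = 1.080; principal scales a = 1.080, b = 0.9258.
sin(ω/2) = (a − b)/(a + b) = 0.1544/2.006 = 0.07697, so ω = 2 arcsin(0.07697) ≈ 8.8°.

8.8°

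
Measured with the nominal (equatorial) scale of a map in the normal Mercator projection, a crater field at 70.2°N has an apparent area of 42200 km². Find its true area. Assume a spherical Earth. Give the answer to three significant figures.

The Mercator projection is conformal; its linear scale factor is the same in every direction and equals sec φ = 1/cos φ.
Areal scale = k² = sec²φ = 1/cos²(70.2°) = 1/0.3387² = 8.715.
True area = apparent / (areal scale) = 42200 / 8.715 ≈ 4840 km².

4840 km²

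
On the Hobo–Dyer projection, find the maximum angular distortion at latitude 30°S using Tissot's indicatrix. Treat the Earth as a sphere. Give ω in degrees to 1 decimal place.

10.0°

Hobo–Dyer is a cylindrical equal-area projection with standard parallels at ±37.5°. Cylindrical equal-area (φ₀ = 37.5°): h = cos φ / cos 37.5° along meridians, k = cos 37.5° / cos φ along parallels; h·k = 1.
At 30°: h = 1.092, k = 0.9161; principal scales a = 1.092, b = 0.9161.
sin(ω/2) = (a − b)/(a + b) = 0.1755/2.008 = 0.08742, so ω = 2 arcsin(0.08742) ≈ 10.0°.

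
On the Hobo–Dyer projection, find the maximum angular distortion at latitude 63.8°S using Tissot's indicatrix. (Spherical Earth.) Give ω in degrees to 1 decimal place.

63.6°

Hobo–Dyer is a cylindrical equal-area projection with standard parallels at ±37.5°. Cylindrical equal-area (φ₀ = 37.5°): h = cos φ / cos 37.5° along meridians, k = cos 37.5° / cos φ along parallels; h·k = 1.
At 63.8°: h = 0.5565, k = 1.797; principal scales a = 1.797, b = 0.5565.
sin(ω/2) = (a − b)/(a + b) = 1.240/2.353 = 0.5271, so ω = 2 arcsin(0.5271) ≈ 63.6°.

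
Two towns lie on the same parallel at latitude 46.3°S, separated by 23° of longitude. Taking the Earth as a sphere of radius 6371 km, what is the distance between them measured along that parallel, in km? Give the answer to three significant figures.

Arc length along a parallel = R cos φ · Δλ (with Δλ in radians).
= 6371 × cos 46.3° × (23° × π/180) = 6371 × 0.6909 × 0.4014 ≈ 1770 km.

1770 km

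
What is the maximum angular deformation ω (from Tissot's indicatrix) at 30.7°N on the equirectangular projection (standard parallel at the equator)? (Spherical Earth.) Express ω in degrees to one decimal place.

For the equirectangular projection with φ₀ = 0 (plate carrée), h = 1 along meridians and k = sec φ along parallels.
At 30.7°: h = 1.000, k = 1.163; principal scales a = 1.163, b = 1.000.
sin(ω/2) = (a − b)/(a + b) = 0.1630/2.163 = 0.07535, so ω = 2 arcsin(0.07535) ≈ 8.6°.

8.6°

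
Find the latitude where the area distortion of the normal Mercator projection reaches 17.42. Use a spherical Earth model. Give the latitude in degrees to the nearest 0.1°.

76.1°

Mercator areal scale is sec²φ.
sec²φ = 17.42  ⇒  cos²φ = 0.05741  ⇒  cos φ = 0.2396.
φ = arccos(0.2396) ≈ 76.1°.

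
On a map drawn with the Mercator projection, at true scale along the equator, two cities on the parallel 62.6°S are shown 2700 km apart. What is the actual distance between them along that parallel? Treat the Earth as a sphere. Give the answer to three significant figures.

1240 km

For Mercator, h = k = sec φ (a conformal cylindrical projection has a single point scale, 1/cos φ).
Along the parallel at 62.6°, map distances are exaggerated by k = sec 62.6° = 2.173.
True distance = 2700 / 2.173 = 2700 × cos 62.6° ≈ 1240 km.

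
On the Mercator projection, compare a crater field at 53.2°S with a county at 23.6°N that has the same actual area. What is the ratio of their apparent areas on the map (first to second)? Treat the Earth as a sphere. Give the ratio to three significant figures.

Mercator areal scale is sec²φ.
At 53.2°: sec²(53.2°) = 1/0.5990² = 2.787.
At 23.6°: sec²(23.6°) = 1/0.9164² = 1.191.
Ratio = 2.787/1.191 = cos²(23.6°)/cos²(53.2°) ≈ 2.34.

2.34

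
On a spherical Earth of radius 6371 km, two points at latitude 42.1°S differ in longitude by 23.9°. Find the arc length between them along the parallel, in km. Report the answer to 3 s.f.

Arc length along a parallel = R cos φ · Δλ (with Δλ in radians).
= 6371 × cos 42.1° × (23.9° × π/180) = 6371 × 0.7420 × 0.4171 ≈ 1970 km.

1970 km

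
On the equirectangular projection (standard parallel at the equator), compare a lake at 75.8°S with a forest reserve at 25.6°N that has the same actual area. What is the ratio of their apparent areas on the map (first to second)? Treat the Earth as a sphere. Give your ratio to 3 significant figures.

3.68

For the equirectangular projection with φ₀ = 0 (plate carrée), h = 1 along meridians and k = sec φ along parallels.
Areal scale at 75.8°: h·k = 1.000 × 4.077 = 4.077.
Areal scale at 25.6°: h·k = 1.000 × 1.109 = 1.109.
Ratio = 4.077/1.109 ≈ 3.68.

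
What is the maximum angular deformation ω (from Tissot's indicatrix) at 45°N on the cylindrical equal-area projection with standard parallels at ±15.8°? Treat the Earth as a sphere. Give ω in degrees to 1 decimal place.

A cylindrical equal-area projection with standard parallel φ₀ has meridian scale h = cos φ / cos φ₀ and parallel scale k = cos φ₀ / cos φ (so areas are preserved, h·k = 1).
At 45°: h = 0.7349, k = 1.361; principal scales a = 1.361, b = 0.7349.
sin(ω/2) = (a − b)/(a + b) = 0.6259/2.096 = 0.2987, so ω = 2 arcsin(0.2987) ≈ 34.8°.

34.8°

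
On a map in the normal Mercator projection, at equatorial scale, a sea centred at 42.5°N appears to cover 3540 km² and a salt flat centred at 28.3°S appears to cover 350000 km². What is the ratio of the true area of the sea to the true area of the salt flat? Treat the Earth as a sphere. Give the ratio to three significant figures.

On Mercator the areal scale is sec²φ, so true area = apparent × cos²φ.
True area of sea: 3540 × cos²(42.5°) = 3540 × 0.5436 = 1924 km².
True area of salt flat: 350000 × cos²(28.3°) = 350000 × 0.7752 = 271300 km².
Ratio = 1924 / 271300 ≈ 0.00709.

0.00709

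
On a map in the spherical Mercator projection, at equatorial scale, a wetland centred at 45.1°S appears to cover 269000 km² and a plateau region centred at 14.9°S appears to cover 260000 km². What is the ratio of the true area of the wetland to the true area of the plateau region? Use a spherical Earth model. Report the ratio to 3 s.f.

0.552

On Mercator the areal scale is sec²φ, so true area = apparent × cos²φ.
True area of wetland: 269000 × cos²(45.1°) = 269000 × 0.4983 = 134000 km².
True area of plateau region: 260000 × cos²(14.9°) = 260000 × 0.9339 = 242800 km².
Ratio = 134000 / 242800 ≈ 0.552.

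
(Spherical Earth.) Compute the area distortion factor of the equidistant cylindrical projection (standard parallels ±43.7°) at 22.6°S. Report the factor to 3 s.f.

The equidistant cylindrical projection with φ₀ = 43.7° has h = 1 (meridians true) and k = cos φ₀ / cos φ along parallels.
Areal scale = h·k = 1 × cos φ₀ / cos φ; at 22.6°, h = 1.000, k = 0.7831, so h·k = 0.7831.

0.783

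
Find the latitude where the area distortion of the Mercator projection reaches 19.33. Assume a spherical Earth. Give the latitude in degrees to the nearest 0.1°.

Mercator areal scale is sec²φ.
sec²φ = 19.33  ⇒  cos²φ = 0.05173  ⇒  cos φ = 0.2274.
φ = arccos(0.2274) ≈ 76.9°.

76.9°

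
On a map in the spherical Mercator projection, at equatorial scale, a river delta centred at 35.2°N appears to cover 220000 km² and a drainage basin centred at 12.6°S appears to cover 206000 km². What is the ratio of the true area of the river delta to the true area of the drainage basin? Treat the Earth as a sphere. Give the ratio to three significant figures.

Since Mercator area scale is 1/cos²φ, the true area equals the apparent area multiplied by cos²φ.
True area of river delta: 220000 × cos²(35.2°) = 220000 × 0.6677 = 146900 km².
True area of drainage basin: 206000 × cos²(12.6°) = 206000 × 0.9524 = 196200 km².
Ratio = 146900 / 196200 ≈ 0.749.

0.749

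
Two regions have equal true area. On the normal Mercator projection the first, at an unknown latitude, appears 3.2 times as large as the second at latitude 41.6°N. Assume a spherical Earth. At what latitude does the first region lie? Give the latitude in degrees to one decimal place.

65.3°

Mercator areal scale is sec²φ, so apparent-area ratio = sec²φ₁ / sec²φ₂ = cos²φ₂ / cos²φ₁.
cos²φ₂ / cos²φ₁ = 3.2  ⇒  cos φ₁ = cos 41.6° / √3.2 = 0.7478/1.789 = 0.4180.
φ₁ = arccos(0.4180) ≈ 65.3°.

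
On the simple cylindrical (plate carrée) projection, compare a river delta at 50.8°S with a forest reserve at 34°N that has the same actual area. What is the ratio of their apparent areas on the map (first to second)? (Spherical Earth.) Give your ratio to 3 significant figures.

Plate carrée maps x = Rλ, y = Rφ. The meridian scale is h = 1 and the parallel scale is k = 1/cos φ = sec φ.
Areal scale at 50.8°: h·k = 1.000 × 1.582 = 1.582.
Areal scale at 34°: h·k = 1.000 × 1.206 = 1.206.
Ratio = 1.582/1.206 ≈ 1.31.

1.31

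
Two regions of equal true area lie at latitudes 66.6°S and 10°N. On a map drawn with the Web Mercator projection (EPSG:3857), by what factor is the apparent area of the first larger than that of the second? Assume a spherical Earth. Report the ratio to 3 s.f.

On Mercator, area is exaggerated by sec²φ = 1/cos²φ.
At 66.6°: sec²(66.6°) = 1/0.3971² = 6.340.
At 10°: sec²(10°) = 1/0.9848² = 1.031.
Ratio = 6.340/1.031 = cos²(10°)/cos²(66.6°) ≈ 6.15.

6.15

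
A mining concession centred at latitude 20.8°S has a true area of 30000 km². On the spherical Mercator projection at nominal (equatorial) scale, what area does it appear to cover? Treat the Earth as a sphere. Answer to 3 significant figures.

34300 km²

Mercator is conformal, so the point scale is isotropic: h = k = sec φ = 1/cos φ.
Areal scale = k² = sec²φ = 1/cos²(20.8°) = 1/0.9348² = 1.144.
Apparent area = 30000 × 1.144 ≈ 34300 km².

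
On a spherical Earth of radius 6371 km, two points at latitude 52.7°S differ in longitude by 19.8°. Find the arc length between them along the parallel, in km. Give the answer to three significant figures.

Arc length along a parallel = R cos φ · Δλ (with Δλ in radians).
= 6371 × cos 52.7° × (19.8° × π/180) = 6371 × 0.6060 × 0.3456 ≈ 1330 km.

1330 km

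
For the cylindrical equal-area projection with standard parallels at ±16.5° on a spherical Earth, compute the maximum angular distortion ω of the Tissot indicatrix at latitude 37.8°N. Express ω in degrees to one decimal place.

Cylindrical equal-area (φ₀ = 16.5°): h = cos φ / cos 16.5° along meridians, k = cos 16.5° / cos φ along parallels; h·k = 1.
At 37.8°: h = 0.8241, k = 1.213; principal scales a = 1.213, b = 0.8241.
sin(ω/2) = (a − b)/(a + b) = 0.3894/2.038 = 0.1911, so ω = 2 arcsin(0.1911) ≈ 22.0°.

22.0°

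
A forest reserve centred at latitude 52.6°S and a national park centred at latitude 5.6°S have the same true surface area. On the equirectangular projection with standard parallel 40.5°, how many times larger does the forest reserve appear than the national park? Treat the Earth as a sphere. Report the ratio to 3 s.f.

1.64

The equidistant cylindrical projection with φ₀ = 40.5° has h = 1 (meridians true) and k = cos φ₀ / cos φ along parallels.
Areal scale at 52.6°: h·k = 1.000 × 1.252 = 1.252.
Areal scale at 5.6°: h·k = 1.000 × 0.7641 = 0.7641.
Ratio = 1.252/0.7641 ≈ 1.64.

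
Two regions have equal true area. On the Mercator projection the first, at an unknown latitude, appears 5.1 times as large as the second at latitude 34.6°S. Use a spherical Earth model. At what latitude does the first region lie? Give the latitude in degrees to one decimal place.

Mercator areal scale is sec²φ, so apparent-area ratio = sec²φ₁ / sec²φ₂ = cos²φ₂ / cos²φ₁.
cos²φ₂ / cos²φ₁ = 5.1  ⇒  cos φ₁ = cos 34.6° / √5.1 = 0.8231/2.258 = 0.3645.
φ₁ = arccos(0.3645) ≈ 68.6°.

68.6°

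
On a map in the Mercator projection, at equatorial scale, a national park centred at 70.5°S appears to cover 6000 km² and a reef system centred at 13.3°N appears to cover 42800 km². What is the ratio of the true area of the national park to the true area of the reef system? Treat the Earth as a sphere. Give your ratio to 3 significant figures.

Since Mercator area scale is 1/cos²φ, the true area equals the apparent area multiplied by cos²φ.
True area of national park: 6000 × cos²(70.5°) = 6000 × 0.1114 = 668.6 km².
True area of reef system: 42800 × cos²(13.3°) = 42800 × 0.9471 = 40530 km².
Ratio = 668.6 / 40530 ≈ 0.0165.

0.0165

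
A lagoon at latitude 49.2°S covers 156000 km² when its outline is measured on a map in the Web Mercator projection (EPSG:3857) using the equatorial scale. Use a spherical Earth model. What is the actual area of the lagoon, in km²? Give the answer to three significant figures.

66600 km²

Mercator is conformal, so the point scale is isotropic: h = k = sec φ = 1/cos φ.
Areal scale = k² = sec²φ = 1/cos²(49.2°) = 1/0.6534² = 2.342.
True area = apparent / (areal scale) = 156000 / 2.342 ≈ 66600 km².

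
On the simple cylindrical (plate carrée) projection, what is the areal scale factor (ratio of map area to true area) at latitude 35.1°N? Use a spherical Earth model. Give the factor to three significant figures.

1.22

In the plate carrée (x = Rλ, y = Rφ), meridians are true-scale (h = 1) and parallels are stretched by k = sec φ.
Areal scale = h·k = 1 × sec φ; at 35.1°, h = 1.000, k = 1.222, so h·k = 1.222.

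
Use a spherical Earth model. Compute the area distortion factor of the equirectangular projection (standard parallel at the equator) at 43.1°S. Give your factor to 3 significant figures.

1.37

Plate carrée maps x = Rλ, y = Rφ. The meridian scale is h = 1 and the parallel scale is k = 1/cos φ = sec φ.
Areal scale = h·k = 1 × sec φ; at 43.1°, h = 1.000, k = 1.370, so h·k = 1.370.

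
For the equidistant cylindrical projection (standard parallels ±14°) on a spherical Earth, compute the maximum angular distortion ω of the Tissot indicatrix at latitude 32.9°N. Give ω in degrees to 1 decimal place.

8.3°

In the equirectangular projection with standard parallel φ₀ = 14° (x = Rλ cos φ₀, y = Rφ), meridians are true-scale (h = 1) and the parallel scale is k = cos φ₀ / cos φ.
At 32.9°: h = 1.000, k = 1.156; principal scales a = 1.156, b = 1.000.
sin(ω/2) = (a − b)/(a + b) = 0.1556/2.156 = 0.07220, so ω = 2 arcsin(0.07220) ≈ 8.3°.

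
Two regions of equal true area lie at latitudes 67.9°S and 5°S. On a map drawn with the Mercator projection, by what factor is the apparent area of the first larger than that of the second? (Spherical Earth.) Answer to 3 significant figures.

Mercator is conformal with k = sec φ, so areal scale = k² = sec²φ.
At 67.9°: sec²(67.9°) = 1/0.3762² = 7.065.
At 5°: sec²(5°) = 1/0.9962² = 1.008.
Ratio = 7.065/1.008 = cos²(5°)/cos²(67.9°) ≈ 7.01.

7.01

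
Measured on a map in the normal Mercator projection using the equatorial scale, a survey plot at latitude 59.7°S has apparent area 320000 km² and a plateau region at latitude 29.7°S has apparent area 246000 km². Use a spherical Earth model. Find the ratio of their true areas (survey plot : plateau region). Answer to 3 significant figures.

Since Mercator area scale is 1/cos²φ, the true area equals the apparent area multiplied by cos²φ.
True area of survey plot: 320000 × cos²(59.7°) = 320000 × 0.2545 = 81460 km².
True area of plateau region: 246000 × cos²(29.7°) = 246000 × 0.7545 = 185600 km².
Ratio = 81460 / 185600 ≈ 0.439.

0.439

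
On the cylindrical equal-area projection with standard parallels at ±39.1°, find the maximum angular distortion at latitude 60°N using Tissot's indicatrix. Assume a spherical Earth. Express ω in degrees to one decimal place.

48.8°

A cylindrical equal-area projection with standard parallel φ₀ has meridian scale h = cos φ / cos φ₀ and parallel scale k = cos φ₀ / cos φ (so areas are preserved, h·k = 1).
At 60°: h = 0.6443, k = 1.552; principal scales a = 1.552, b = 0.6443.
sin(ω/2) = (a − b)/(a + b) = 0.9078/2.196 = 0.4133, so ω = 2 arcsin(0.4133) ≈ 48.8°.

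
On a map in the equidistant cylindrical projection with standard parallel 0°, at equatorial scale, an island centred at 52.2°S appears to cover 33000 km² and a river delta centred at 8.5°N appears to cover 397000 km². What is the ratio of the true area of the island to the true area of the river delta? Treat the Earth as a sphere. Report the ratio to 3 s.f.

0.0515

On the plate carrée, areal scale = h·k = 1 × sec φ, so true area = apparent × cos φ.
True area of island: 33000 × cos(52.2°) = 33000 × 0.6129 = 20230 km².
True area of river delta: 397000 × cos(8.5°) = 397000 × 0.9890 = 392600 km².
Ratio = 20230 / 392600 ≈ 0.0515.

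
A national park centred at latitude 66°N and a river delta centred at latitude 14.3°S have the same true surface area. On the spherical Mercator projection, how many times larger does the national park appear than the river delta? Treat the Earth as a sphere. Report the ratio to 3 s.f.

Mercator is conformal with k = sec φ, so areal scale = k² = sec²φ.
At 66°: sec²(66°) = 1/0.4067² = 6.045.
At 14.3°: sec²(14.3°) = 1/0.9690² = 1.065.
Ratio = 6.045/1.065 = cos²(14.3°)/cos²(66°) ≈ 5.68.

5.68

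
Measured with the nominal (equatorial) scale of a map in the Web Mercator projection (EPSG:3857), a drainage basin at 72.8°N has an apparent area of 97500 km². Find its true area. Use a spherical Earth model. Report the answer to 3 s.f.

8530 km²

The Mercator projection is conformal; its linear scale factor is the same in every direction and equals sec φ = 1/cos φ.
Areal scale = k² = sec²φ = 1/cos²(72.8°) = 1/0.2957² = 11.44.
True area = apparent / (areal scale) = 97500 / 11.44 ≈ 8530 km².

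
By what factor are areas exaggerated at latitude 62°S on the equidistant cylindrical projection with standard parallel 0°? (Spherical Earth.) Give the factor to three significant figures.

In the plate carrée (x = Rλ, y = Rφ), meridians are true-scale (h = 1) and parallels are stretched by k = sec φ.
Areal scale = h·k = 1 × sec φ; at 62°, h = 1.000, k = 2.130, so h·k = 2.130.

2.13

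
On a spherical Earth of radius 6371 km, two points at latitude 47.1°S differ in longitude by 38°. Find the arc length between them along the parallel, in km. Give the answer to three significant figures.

Arc length along a parallel = R cos φ · Δλ (with Δλ in radians).
= 6371 × cos 47.1° × (38° × π/180) = 6371 × 0.6807 × 0.6632 ≈ 2880 km.

2880 km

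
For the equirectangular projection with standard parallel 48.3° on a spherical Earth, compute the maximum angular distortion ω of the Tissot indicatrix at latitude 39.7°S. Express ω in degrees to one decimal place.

8.3°

With standard parallel φ₀ = 48.3°, the equirectangular projection gives x = Rλ cos φ₀, y = Rφ, so h = 1 and k = cos 48.3° / cos φ.
At 39.7°: h = 1.000, k = 0.8646; principal scales a = 1.000, b = 0.8646.
sin(ω/2) = (a − b)/(a + b) = 0.1354/1.865 = 0.07261, so ω = 2 arcsin(0.07261) ≈ 8.3°.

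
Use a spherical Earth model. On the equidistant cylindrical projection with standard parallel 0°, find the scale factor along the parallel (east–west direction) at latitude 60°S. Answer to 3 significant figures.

2.00

Plate carrée maps x = Rλ, y = Rφ. The meridian scale is h = 1 and the parallel scale is k = 1/cos φ = sec φ.
k = 1/cos 60° = 1/0.5000 = 2.000.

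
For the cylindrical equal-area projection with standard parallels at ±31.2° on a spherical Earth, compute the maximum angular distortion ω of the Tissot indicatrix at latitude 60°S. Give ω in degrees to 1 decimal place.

58.8°

A cylindrical equal-area projection with standard parallel φ₀ has meridian scale h = cos φ / cos φ₀ and parallel scale k = cos φ₀ / cos φ (so areas are preserved, h·k = 1).
At 60°: h = 0.5845, k = 1.711; principal scales a = 1.711, b = 0.5845.
sin(ω/2) = (a − b)/(a + b) = 1.126/2.295 = 0.4907, so ω = 2 arcsin(0.4907) ≈ 58.8°.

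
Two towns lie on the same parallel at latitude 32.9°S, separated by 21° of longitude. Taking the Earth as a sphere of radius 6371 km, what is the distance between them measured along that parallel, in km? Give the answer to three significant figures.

1960 km

Arc length along a parallel = R cos φ · Δλ (with Δλ in radians).
= 6371 × cos 32.9° × (21° × π/180) = 6371 × 0.8396 × 0.3665 ≈ 1960 km.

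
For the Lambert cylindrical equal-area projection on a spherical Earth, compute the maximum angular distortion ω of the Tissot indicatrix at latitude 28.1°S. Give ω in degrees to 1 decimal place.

14.3°

The Lambert cylindrical equal-area projection is the cylindrical equal-area projection with its standard parallel at the equator (φ₀ = 0). A cylindrical equal-area projection with standard parallel φ₀ has meridian scale h = cos φ / cos φ₀ and parallel scale k = cos φ₀ / cos φ (so areas are preserved, h·k = 1).
At 28.1°: h = 0.8821, k = 1.134; principal scales a = 1.134, b = 0.8821.
sin(ω/2) = (a − b)/(a + b) = 0.2515/2.016 = 0.1248, so ω = 2 arcsin(0.1248) ≈ 14.3°.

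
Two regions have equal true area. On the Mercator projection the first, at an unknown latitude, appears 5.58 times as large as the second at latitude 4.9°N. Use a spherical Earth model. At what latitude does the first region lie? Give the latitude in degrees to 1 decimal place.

65.1°

For equal true areas on Mercator, apparent areas scale as sec²φ, so the ratio is cos²φ₂ / cos²φ₁.
cos²φ₂ / cos²φ₁ = 5.58  ⇒  cos φ₁ = cos 4.9° / √5.58 = 0.9963/2.362 = 0.4218.
φ₁ = arccos(0.4218) ≈ 65.1°.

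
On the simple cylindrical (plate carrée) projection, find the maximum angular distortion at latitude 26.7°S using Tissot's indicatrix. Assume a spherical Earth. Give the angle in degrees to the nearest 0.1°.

6.5°

Plate carrée maps x = Rλ, y = Rφ. The meridian scale is h = 1 and the parallel scale is k = 1/cos φ = sec φ.
At 26.7°: h = 1.000, k = 1.119; principal scales a = 1.119, b = 1.000.
sin(ω/2) = (a − b)/(a + b) = 0.1194/2.119 = 0.05632, so ω = 2 arcsin(0.05632) ≈ 6.5°.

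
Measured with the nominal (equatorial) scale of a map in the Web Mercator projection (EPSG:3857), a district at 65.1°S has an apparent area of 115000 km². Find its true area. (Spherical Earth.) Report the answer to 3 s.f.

20400 km²

For Mercator, h = k = sec φ (a conformal cylindrical projection has a single point scale, 1/cos φ).
Areal scale = k² = sec²φ = 1/cos²(65.1°) = 1/0.4210² = 5.641.
True area = apparent / (areal scale) = 115000 / 5.641 ≈ 20400 km².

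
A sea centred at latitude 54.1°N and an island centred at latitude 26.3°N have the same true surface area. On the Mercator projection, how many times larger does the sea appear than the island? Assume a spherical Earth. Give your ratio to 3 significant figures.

2.34

On Mercator, area is exaggerated by sec²φ = 1/cos²φ.
At 54.1°: sec²(54.1°) = 1/0.5864² = 2.908.
At 26.3°: sec²(26.3°) = 1/0.8965² = 1.244.
Ratio = 2.908/1.244 = cos²(26.3°)/cos²(54.1°) ≈ 2.34.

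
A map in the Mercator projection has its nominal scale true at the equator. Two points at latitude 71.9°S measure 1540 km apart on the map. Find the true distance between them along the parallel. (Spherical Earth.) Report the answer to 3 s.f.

The Mercator projection is conformal; its linear scale factor is the same in every direction and equals sec φ = 1/cos φ.
Along the parallel at 71.9°, map distances are exaggerated by k = sec 71.9° = 3.219.
True distance = 1540 / 3.219 = 1540 × cos 71.9° ≈ 478 km.

478 km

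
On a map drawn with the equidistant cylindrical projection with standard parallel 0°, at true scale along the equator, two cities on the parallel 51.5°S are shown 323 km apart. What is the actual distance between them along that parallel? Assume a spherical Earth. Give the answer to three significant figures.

201 km

For the equirectangular projection with φ₀ = 0 (plate carrée), h = 1 along meridians and k = sec φ along parallels.
Along the parallel at 51.5°, map distances are exaggerated by k = sec 51.5° = 1.606.
True distance = 323 / 1.606 = 323 × cos 51.5° ≈ 201 km.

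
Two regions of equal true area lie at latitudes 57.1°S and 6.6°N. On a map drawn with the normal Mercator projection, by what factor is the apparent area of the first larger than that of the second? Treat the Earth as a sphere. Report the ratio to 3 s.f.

3.34

Mercator areal scale is sec²φ.
At 57.1°: sec²(57.1°) = 1/0.5432² = 3.389.
At 6.6°: sec²(6.6°) = 1/0.9934² = 1.013.
Ratio = 3.389/1.013 = cos²(6.6°)/cos²(57.1°) ≈ 3.34.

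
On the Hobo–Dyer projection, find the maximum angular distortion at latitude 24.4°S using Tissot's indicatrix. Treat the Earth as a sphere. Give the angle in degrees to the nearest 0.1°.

The Hobo–Dyer projection is cylindrical equal-area with φ₀ = 37.5°. For cylindrical equal-area with standard parallel φ₀, h = cos φ / cos φ₀ and k = cos φ₀ / cos φ, so h·k = 1.
At 24.4°: h = 1.148, k = 0.8712; principal scales a = 1.148, b = 0.8712.
sin(ω/2) = (a − b)/(a + b) = 0.2767/2.019 = 0.1371, so ω = 2 arcsin(0.1371) ≈ 15.8°.

15.8°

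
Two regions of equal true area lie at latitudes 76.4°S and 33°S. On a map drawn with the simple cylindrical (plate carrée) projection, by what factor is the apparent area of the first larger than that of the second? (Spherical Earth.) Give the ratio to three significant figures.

For the equirectangular projection with φ₀ = 0 (plate carrée), h = 1 along meridians and k = sec φ along parallels.
Areal scale at 76.4°: h·k = 1.000 × 4.253 = 4.253.
Areal scale at 33°: h·k = 1.000 × 1.192 = 1.192.
Ratio = 4.253/1.192 ≈ 3.57.

3.57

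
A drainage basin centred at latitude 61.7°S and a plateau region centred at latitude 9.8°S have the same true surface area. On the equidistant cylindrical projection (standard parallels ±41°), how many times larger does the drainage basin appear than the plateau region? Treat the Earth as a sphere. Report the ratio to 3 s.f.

2.08

In the equirectangular projection with standard parallel φ₀ = 41° (x = Rλ cos φ₀, y = Rφ), meridians are true-scale (h = 1) and the parallel scale is k = cos φ₀ / cos φ.
Areal scale at 61.7°: h·k = 1.000 × 1.592 = 1.592.
Areal scale at 9.8°: h·k = 1.000 × 0.7659 = 0.7659.
Ratio = 1.592/0.7659 ≈ 2.08.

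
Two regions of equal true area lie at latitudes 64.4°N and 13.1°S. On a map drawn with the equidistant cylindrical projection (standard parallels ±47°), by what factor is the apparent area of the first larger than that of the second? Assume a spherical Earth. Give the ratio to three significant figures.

In the equirectangular projection with standard parallel φ₀ = 47° (x = Rλ cos φ₀, y = Rφ), meridians are true-scale (h = 1) and the parallel scale is k = cos φ₀ / cos φ.
Areal scale at 64.4°: h·k = 1.000 × 1.578 = 1.578.
Areal scale at 13.1°: h·k = 1.000 × 0.7002 = 0.7002.
Ratio = 1.578/0.7002 ≈ 2.25.

2.25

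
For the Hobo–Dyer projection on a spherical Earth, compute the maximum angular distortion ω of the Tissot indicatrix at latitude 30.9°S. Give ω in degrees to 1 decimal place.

The Hobo–Dyer projection is cylindrical equal-area with φ₀ = 37.5°. A cylindrical equal-area projection with standard parallel φ₀ has meridian scale h = cos φ / cos φ₀ and parallel scale k = cos φ₀ / cos φ (so areas are preserved, h·k = 1).
At 30.9°: h = 1.082, k = 0.9246; principal scales a = 1.082, b = 0.9246.
sin(ω/2) = (a − b)/(a + b) = 0.1570/2.006 = 0.07825, so ω = 2 arcsin(0.07825) ≈ 9.0°.

9.0°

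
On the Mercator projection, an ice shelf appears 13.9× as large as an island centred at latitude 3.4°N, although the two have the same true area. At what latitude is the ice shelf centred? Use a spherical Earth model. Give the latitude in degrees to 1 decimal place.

74.5°

For equal true areas on Mercator, apparent areas scale as sec²φ, so the ratio is cos²φ₂ / cos²φ₁.
cos²φ₂ / cos²φ₁ = 13.9  ⇒  cos φ₁ = cos 3.4° / √13.9 = 0.9982/3.728 = 0.2677.
φ₁ = arccos(0.2677) ≈ 74.5°.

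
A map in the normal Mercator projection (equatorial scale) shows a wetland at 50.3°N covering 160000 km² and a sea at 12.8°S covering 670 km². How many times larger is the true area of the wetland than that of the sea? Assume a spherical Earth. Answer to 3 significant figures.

102

On Mercator the areal scale is sec²φ, so true area = apparent × cos²φ.
True area of wetland: 160000 × cos²(50.3°) = 160000 × 0.4080 = 65280 km².
True area of sea: 670 × cos²(12.8°) = 670 × 0.9509 = 637.1 km².
Ratio = 65280 / 637.1 ≈ 102.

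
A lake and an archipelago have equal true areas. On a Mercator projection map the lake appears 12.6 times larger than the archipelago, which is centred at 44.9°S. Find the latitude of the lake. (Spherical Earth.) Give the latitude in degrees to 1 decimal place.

For equal true areas on Mercator, apparent areas scale as sec²φ, so the ratio is cos²φ₂ / cos²φ₁.
cos²φ₂ / cos²φ₁ = 12.6  ⇒  cos φ₁ = cos 44.9° / √12.6 = 0.7083/3.550 = 0.1996.
φ₁ = arccos(0.1996) ≈ 78.5°.

78.5°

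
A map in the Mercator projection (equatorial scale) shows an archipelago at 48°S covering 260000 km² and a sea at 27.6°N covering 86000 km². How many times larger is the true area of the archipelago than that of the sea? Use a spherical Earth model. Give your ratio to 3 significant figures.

1.72

Mercator's areal exaggeration is sec²φ; hence true area = (apparent area) · cos²φ.
True area of archipelago: 260000 × cos²(48°) = 260000 × 0.4477 = 116400 km².
True area of sea: 86000 × cos²(27.6°) = 86000 × 0.7854 = 67540 km².
Ratio = 116400 / 67540 ≈ 1.72.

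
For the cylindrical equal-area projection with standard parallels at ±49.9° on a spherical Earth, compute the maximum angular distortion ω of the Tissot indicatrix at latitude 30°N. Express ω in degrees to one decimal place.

For cylindrical equal-area with standard parallel φ₀, h = cos φ / cos φ₀ and k = cos φ₀ / cos φ, so h·k = 1.
At 30°: h = 1.345, k = 0.7438; principal scales a = 1.345, b = 0.7438.
sin(ω/2) = (a − b)/(a + b) = 0.6007/2.088 = 0.2877, so ω = 2 arcsin(0.2877) ≈ 33.4°.

33.4°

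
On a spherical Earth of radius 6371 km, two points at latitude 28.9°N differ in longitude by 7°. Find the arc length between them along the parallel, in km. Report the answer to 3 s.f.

681 km

Arc length along a parallel = R cos φ · Δλ (with Δλ in radians).
= 6371 × cos 28.9° × (7° × π/180) = 6371 × 0.8755 × 0.1222 ≈ 681 km.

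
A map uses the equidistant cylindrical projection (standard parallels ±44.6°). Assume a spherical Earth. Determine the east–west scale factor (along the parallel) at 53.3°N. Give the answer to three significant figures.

1.19

The equidistant cylindrical projection with φ₀ = 44.6° has h = 1 (meridians true) and k = cos φ₀ / cos φ along parallels.
k = cos 44.6° / cos 53.3° = 0.7120/0.5976 = 1.191.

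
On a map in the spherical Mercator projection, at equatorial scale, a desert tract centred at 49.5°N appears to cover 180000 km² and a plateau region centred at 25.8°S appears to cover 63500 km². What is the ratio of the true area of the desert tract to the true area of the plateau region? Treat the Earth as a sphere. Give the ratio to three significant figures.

1.48

Since Mercator area scale is 1/cos²φ, the true area equals the apparent area multiplied by cos²φ.
True area of desert tract: 180000 × cos²(49.5°) = 180000 × 0.4218 = 75920 km².
True area of plateau region: 63500 × cos²(25.8°) = 63500 × 0.8106 = 51470 km².
Ratio = 75920 / 51470 ≈ 1.48.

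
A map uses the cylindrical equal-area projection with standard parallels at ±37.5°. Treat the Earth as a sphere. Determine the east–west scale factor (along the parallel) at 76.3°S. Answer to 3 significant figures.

3.35

A cylindrical equal-area projection with standard parallel φ₀ has meridian scale h = cos φ / cos φ₀ and parallel scale k = cos φ₀ / cos φ (so areas are preserved, h·k = 1).
k = cos 37.5° / cos 76.3° = 0.7934/0.2368 = 3.350.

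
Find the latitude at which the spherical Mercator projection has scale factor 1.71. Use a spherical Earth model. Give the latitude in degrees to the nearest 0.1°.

Mercator scale is k = sec φ = 1/cos φ.
1/cos φ = 1.71  ⇒  cos φ = 0.5848  ⇒  φ = arccos(0.5848) ≈ 54.2°.

54.2°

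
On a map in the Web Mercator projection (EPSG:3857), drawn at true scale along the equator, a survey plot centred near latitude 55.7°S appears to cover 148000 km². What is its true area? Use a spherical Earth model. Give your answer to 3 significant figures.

47000 km²

Mercator is conformal, so the point scale is isotropic: h = k = sec φ = 1/cos φ.
Areal scale = k² = sec²φ = 1/cos²(55.7°) = 1/0.5635² = 3.149.
True area = apparent / (areal scale) = 148000 / 3.149 ≈ 47000 km².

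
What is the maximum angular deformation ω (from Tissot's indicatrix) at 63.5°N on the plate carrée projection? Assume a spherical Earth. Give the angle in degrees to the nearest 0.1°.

For the equirectangular projection with φ₀ = 0 (plate carrée), h = 1 along meridians and k = sec φ along parallels.
At 63.5°: h = 1.000, k = 2.241; principal scales a = 2.241, b = 1.000.
sin(ω/2) = (a − b)/(a + b) = 1.241/3.241 = 0.3829, so ω = 2 arcsin(0.3829) ≈ 45.0°.

45.0°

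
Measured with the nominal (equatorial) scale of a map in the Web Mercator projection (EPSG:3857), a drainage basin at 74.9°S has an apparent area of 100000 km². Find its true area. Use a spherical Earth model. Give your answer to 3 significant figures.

For Mercator, h = k = sec φ (a conformal cylindrical projection has a single point scale, 1/cos φ).
Areal scale = k² = sec²φ = 1/cos²(74.9°) = 1/0.2605² = 14.74.
True area = apparent / (areal scale) = 100000 / 14.74 ≈ 6790 km².

6790 km²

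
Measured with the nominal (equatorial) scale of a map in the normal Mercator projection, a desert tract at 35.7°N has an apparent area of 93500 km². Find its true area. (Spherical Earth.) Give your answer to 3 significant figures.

The Mercator projection is conformal; its linear scale factor is the same in every direction and equals sec φ = 1/cos φ.
Areal scale = k² = sec²φ = 1/cos²(35.7°) = 1/0.8121² = 1.516.
True area = apparent / (areal scale) = 93500 / 1.516 ≈ 61700 km².

61700 km²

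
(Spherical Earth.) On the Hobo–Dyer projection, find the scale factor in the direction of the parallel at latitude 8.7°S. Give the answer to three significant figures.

The Hobo–Dyer projection is cylindrical equal-area with φ₀ = 37.5°. Cylindrical equal-area (φ₀ = 37.5°): h = cos φ / cos 37.5° along meridians, k = cos 37.5° / cos φ along parallels; h·k = 1.
k = cos 37.5° / cos 8.7° = 0.7934/0.9885 = 0.8026.

0.803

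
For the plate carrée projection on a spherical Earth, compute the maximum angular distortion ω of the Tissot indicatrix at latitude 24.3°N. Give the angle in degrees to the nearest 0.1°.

In the plate carrée (x = Rλ, y = Rφ), meridians are true-scale (h = 1) and parallels are stretched by k = sec φ.
At 24.3°: h = 1.000, k = 1.097; principal scales a = 1.097, b = 1.000.
sin(ω/2) = (a − b)/(a + b) = 0.09721/2.097 = 0.04635, so ω = 2 arcsin(0.04635) ≈ 5.3°.

5.3°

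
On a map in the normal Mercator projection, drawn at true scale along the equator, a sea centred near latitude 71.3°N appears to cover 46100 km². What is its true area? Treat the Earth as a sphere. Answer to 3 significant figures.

Mercator is conformal, so the point scale is isotropic: h = k = sec φ = 1/cos φ.
Areal scale = k² = sec²φ = 1/cos²(71.3°) = 1/0.3206² = 9.728.
True area = apparent / (areal scale) = 46100 / 9.728 ≈ 4740 km².

4740 km²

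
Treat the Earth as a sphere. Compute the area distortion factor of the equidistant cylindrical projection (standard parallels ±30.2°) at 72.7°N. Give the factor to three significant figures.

2.91

The equidistant cylindrical projection with φ₀ = 30.2° has h = 1 (meridians true) and k = cos φ₀ / cos φ along parallels.
Areal scale = h·k = 1 × cos φ₀ / cos φ; at 72.7°, h = 1.000, k = 2.906, so h·k = 2.906.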